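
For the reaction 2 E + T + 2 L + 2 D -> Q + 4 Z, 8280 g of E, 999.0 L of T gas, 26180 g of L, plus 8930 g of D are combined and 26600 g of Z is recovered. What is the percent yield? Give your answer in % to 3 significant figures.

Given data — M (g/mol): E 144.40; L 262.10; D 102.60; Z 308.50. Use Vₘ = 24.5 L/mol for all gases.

n(E) = 8280 / 144.40 = 57.34 mol
n(T) = 999.0 / 24.5 = 40.78 mol
n(L) = 26180 / 262.10 = 99.89 mol
n(D) = 8930 / 102.60 = 87.04 mol
n/ν for E = 57.34/2 = 28.67
n/ν for T = 40.78/1 = 40.78
n/ν for L = 99.89/2 = 49.95
n/ν for D = 87.04/2 = 43.52
Smallest n/ν is E → limiting reagent.
theoretical n(Z) = (4/2) × 57.34 = 114.7 mol → 35380 g
% yield = 26600 / 35380 × 100 = 75.18 %

75.2 %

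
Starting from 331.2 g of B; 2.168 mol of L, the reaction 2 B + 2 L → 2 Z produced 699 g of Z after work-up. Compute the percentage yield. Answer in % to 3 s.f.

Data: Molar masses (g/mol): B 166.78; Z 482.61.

n(B) = 331.2 / 166.78 = 1.986 mol
n(L) = 2.168 mol
n/ν → B: 0.9930, L: 1.084; B is limiting.
theoretical n(Z) = (2/2) × 1.986 = 1.986 mol → 958.5 g
% yield = 699 / 958.5 × 100 = 72.93 %

72.9 %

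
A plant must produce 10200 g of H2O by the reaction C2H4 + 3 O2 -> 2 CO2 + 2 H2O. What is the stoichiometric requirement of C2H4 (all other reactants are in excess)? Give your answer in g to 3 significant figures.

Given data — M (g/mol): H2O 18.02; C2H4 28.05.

7940 g

n(H2O) = 10200 / 18.02 = 566.0 mol
n(C2H4) = (1/2) × 566.0 = 283.0 mol
mass = 283.0 × 28.05 = 7938 g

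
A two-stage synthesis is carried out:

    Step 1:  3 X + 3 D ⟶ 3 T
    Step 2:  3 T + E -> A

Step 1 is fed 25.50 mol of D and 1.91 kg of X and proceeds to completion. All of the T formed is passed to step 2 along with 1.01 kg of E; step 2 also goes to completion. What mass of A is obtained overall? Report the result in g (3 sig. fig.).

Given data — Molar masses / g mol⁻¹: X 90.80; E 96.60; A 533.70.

3740 g

Step 1:
n(D) = 25.50 mol
n(X) = 1.910×1000 / 90.80 = 21.04 mol
n/ν for D = 25.50/3 = 8.500
n/ν for X = 21.04/3 = 7.013
Smallest n/ν is X → limiting reagent.
n(T) produced = (3/3) × 21.04 = 21.04 mol
Step 2:
n(T) available = 21.04 mol
n(E) = 1.010×1000 / 96.60 = 10.46 mol
n/ν for T = 21.04/3 = 7.013
n/ν for E = 10.46/1 = 10.46
Smallest n/ν is T → limiting reagent.
n(A) = (1/3) × 21.04 = 7.013 mol
mass = 7.013 × 533.70 = 3743 g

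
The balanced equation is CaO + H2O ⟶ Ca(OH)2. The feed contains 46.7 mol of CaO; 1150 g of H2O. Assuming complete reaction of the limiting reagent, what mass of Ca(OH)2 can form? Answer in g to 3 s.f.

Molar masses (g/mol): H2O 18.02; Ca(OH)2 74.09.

n(CaO) = 46.70 mol
n(H2O) = 1150 / 18.02 = 63.82 mol
n/ν → CaO: 46.70, H2O: 63.82; CaO is limiting.
n(Ca(OH)2) = (1/1) × 46.70 = 46.70 mol
mass = 46.70 × 74.09 = 3460 g

3460 g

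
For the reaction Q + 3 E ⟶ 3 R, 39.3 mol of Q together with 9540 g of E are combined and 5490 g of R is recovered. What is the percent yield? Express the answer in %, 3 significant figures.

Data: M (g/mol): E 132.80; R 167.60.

45.6 %

n(Q) = 39.30 mol
n(E) = 9540 / 132.80 = 71.84 mol
n/ν for Q = 39.30/1 = 39.30
n/ν for E = 71.84/3 = 23.95
Smallest n/ν is E → limiting reagent.
theoretical n(R) = (3/3) × 71.84 = 71.84 mol → 12040 g
% yield = 5490 / 12040 × 100 = 45.60 %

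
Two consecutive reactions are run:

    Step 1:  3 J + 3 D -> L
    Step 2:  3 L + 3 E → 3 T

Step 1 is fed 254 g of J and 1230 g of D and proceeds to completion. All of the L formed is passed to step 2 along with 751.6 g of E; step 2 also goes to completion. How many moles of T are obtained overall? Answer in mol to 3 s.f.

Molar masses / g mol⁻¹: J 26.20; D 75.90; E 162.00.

3.23 mol

Step 1:
n(J) = 254.0 / 26.20 = 9.695 mol
n(D) = 1230 / 75.90 = 16.21 mol
n/ν for J = 9.695/3 = 3.232
n/ν for D = 16.21/3 = 5.403
Smallest n/ν is J → limiting reagent.
n(L) produced = (1/3) × 9.695 = 3.232 mol
Step 2:
n(L) available = 3.232 mol
n(E) = 751.6 / 162.00 = 4.640 mol
n/ν for L = 3.232/3 = 1.077
n/ν for E = 4.640/3 = 1.547
Smallest n/ν is L → limiting reagent.
n(T) = (3/3) × 3.232 = 3.232 mol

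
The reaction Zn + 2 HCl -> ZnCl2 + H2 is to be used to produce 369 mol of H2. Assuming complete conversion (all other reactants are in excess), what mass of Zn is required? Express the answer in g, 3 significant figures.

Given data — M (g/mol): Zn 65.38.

24100 g

n(H2) = 369.0 mol
n(Zn) = (1/1) × 369.0 = 369.0 mol
mass = 369.0 × 65.38 = 24130 g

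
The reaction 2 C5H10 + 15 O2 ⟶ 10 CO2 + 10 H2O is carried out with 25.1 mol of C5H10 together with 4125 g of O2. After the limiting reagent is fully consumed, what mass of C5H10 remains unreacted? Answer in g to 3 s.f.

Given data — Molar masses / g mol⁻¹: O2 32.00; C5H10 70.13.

555 g

n(C5H10) = 25.10 mol
n(O2) = 4125 / 32.00 = 128.9 mol
n/ν → C5H10: 12.55, O2: 8.593; O2 is limiting.
C5H10 consumed = (2/15) × 128.9 = 17.19 mol
C5H10 remaining = 25.10 − 17.19 = 7.910 mol
mass = 7.910 × 70.13 = 554.7 g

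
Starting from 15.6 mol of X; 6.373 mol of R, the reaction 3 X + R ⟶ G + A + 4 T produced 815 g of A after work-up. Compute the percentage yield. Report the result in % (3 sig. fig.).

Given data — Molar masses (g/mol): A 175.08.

89.5 %

n(X) = 15.60 mol
n(R) = 6.373 mol
n/ν for X = 15.60/3 = 5.200
n/ν for R = 6.373/1 = 6.373
Smallest n/ν is X → limiting reagent.
theoretical n(A) = (1/3) × 15.60 = 5.200 mol → 910.4 g
% yield = 815 / 910.4 × 100 = 89.52 %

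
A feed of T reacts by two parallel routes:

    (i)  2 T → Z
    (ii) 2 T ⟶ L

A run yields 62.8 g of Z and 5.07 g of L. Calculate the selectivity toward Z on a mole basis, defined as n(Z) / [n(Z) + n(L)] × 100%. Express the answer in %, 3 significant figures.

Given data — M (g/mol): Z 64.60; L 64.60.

n(Z) = 62.8 / 64.60 = 0.9721 mol
n(L) = 5.07 / 64.60 = 0.07848 mol
selectivity = 0.9721/(0.9721+0.07848) × 100 = 92.53 %

92.5 %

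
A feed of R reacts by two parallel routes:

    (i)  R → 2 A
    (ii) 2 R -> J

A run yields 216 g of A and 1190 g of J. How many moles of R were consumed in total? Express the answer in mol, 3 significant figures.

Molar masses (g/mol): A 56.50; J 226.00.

n(A) = 216 / 56.50 = 3.823 mol
n(J) = 1190 / 226.00 = 5.265 mol
n(R) via (i) = (1/2)×3.823 = 1.912 mol
n(R) via (ii) = (2/1)×5.265 = 10.53 mol
total n(R) = 1.912 + 10.53 = 12.44 mol

12.4 mol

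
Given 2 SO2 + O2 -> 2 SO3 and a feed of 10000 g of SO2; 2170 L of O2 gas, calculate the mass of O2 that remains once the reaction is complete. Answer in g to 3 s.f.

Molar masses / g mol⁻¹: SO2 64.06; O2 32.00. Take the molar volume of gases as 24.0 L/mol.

n(SO2) = 10000 / 64.06 = 156.1 mol
n(O2) = 2170 / 24.0 = 90.42 mol
n/ν for SO2 = 156.1/2 = 78.05
n/ν for O2 = 90.42/1 = 90.42
Smallest n/ν is SO2 → limiting reagent.
O2 consumed = (1/2) × 156.1 = 78.05 mol
O2 remaining = 90.42 − 78.05 = 12.37 mol
mass = 12.37 × 32.00 = 395.8 g

396 g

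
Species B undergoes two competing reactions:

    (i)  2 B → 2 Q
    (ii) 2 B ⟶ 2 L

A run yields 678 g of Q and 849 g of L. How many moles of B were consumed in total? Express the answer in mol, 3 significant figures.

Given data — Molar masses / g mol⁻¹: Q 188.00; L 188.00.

8.12 mol

n(Q) = 678 / 188.00 = 3.606 mol
n(L) = 849 / 188.00 = 4.516 mol
n(B) via (i) = (2/2)×3.606 = 3.606 mol
n(B) via (ii) = (2/2)×4.516 = 4.516 mol
total n(B) = 3.606 + 4.516 = 8.122 mol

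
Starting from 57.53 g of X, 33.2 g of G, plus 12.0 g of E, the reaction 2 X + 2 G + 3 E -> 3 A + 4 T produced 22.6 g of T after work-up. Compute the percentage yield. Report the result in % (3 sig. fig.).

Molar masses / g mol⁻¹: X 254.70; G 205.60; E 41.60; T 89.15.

78.5 %

n(X) = 57.53 / 254.70 = 0.2259 mol
n(G) = 33.20 / 205.60 = 0.1615 mol
n(E) = 12.00 / 41.60 = 0.2885 mol
n/ν → X: 0.1130, G: 0.08075, E: 0.09617; G is limiting.
theoretical n(T) = (4/2) × 0.1615 = 0.3230 mol → 28.80 g
% yield = 22.6 / 28.80 × 100 = 78.47 %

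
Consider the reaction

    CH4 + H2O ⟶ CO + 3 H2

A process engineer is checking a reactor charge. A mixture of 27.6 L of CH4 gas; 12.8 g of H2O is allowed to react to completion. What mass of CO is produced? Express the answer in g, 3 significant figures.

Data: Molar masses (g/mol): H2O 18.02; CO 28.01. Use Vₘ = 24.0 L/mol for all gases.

19.9 g

n(CH4) = 27.60 / 24.0 = 1.150 mol
n(H2O) = 12.80 / 18.02 = 0.7103 mol
n/ν → CH4: 1.150, H2O: 0.7103; H2O is limiting.
n(CO) = (1/1) × 0.7103 = 0.7103 mol
mass = 0.7103 × 28.01 = 19.90 g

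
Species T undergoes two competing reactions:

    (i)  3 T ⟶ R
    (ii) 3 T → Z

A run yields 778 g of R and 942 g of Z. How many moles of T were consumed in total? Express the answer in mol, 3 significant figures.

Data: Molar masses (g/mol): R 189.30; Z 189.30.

n(R) = 778 / 189.30 = 4.110 mol
n(Z) = 942 / 189.30 = 4.976 mol
n(T) via (i) = (3/1)×4.110 = 12.33 mol
n(T) via (ii) = (3/1)×4.976 = 14.93 mol
total n(T) = 12.33 + 14.93 = 27.26 mol

27.3 mol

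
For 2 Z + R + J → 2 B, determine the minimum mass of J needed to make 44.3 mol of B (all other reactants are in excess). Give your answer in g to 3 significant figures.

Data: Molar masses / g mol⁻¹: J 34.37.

761 g

n(B) = 44.30 mol
n(J) = (1/2) × 44.30 = 22.15 mol
mass = 22.15 × 34.37 = 761.3 g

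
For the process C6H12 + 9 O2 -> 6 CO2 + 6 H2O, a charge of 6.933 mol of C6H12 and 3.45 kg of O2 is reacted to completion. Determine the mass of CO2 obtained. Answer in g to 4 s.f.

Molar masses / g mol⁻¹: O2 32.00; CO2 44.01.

n(C6H12) = 6.933 mol
n(O2) = 3.450×1000 / 32.00 = 107.8 mol
n/ν for C6H12 = 6.933/1 = 6.933
n/ν for O2 = 107.8/9 = 11.98
Smallest n/ν is C6H12 → limiting reagent.
n(CO2) = (6/1) × 6.933 = 41.60 mol
mass = 41.60 × 44.01 = 1831 g

1831 g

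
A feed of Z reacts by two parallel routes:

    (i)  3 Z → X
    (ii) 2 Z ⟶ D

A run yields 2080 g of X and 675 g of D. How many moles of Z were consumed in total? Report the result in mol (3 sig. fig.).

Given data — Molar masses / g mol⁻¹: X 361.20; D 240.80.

n(X) = 2080 / 361.20 = 5.759 mol
n(D) = 675 / 240.80 = 2.803 mol
n(Z) via (i) = (3/1)×5.759 = 17.28 mol
n(Z) via (ii) = (2/1)×2.803 = 5.606 mol
total n(Z) = 17.28 + 5.606 = 22.89 mol

22.9 mol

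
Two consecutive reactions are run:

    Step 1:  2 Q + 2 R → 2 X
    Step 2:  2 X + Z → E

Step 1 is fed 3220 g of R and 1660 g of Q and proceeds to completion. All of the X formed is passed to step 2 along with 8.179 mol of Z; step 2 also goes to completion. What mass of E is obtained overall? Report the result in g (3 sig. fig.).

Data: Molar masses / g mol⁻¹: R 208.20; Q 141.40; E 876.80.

Step 1:
n(R) = 3220 / 208.20 = 15.47 mol
n(Q) = 1660 / 141.40 = 11.74 mol
n/ν for R = 15.47/2 = 7.735
n/ν for Q = 11.74/2 = 5.870
Smallest n/ν is Q → limiting reagent.
n(X) produced = (2/2) × 11.74 = 11.74 mol
Step 2:
n(X) available = 11.74 mol
n(Z) = 8.179 mol
n/ν for X = 11.74/2 = 5.870
n/ν for Z = 8.179/1 = 8.179
Smallest n/ν is X → limiting reagent.
n(E) = (1/2) × 11.74 = 5.870 mol
mass = 5.870 × 876.80 = 5147 g

5150 g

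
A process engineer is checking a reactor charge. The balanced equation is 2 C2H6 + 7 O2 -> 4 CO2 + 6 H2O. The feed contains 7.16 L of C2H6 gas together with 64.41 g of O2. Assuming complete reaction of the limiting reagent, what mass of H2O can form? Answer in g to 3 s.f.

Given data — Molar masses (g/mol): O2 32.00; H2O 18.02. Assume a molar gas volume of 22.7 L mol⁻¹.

17.1 g

n(C2H6) = 7.160 / 22.7 = 0.3154 mol
n(O2) = 64.41 / 32.00 = 2.013 mol
n/ν for C2H6 = 0.3154/2 = 0.1577
n/ν for O2 = 2.013/7 = 0.2876
Smallest n/ν is C2H6 → limiting reagent.
n(H2O) = (6/2) × 0.3154 = 0.9462 mol
mass = 0.9462 × 18.02 = 17.05 g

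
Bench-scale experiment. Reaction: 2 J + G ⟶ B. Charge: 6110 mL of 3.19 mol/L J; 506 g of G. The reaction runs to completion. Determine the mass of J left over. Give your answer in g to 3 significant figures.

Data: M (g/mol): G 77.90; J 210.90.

1370 g

n(J) = 3.19 × 6110/1000 = 19.49 mol
n(G) = 506.0 / 77.90 = 6.496 mol
n/ν → J: 9.745, G: 6.496; G is limiting.
J consumed = (2/1) × 6.496 = 12.99 mol
J remaining = 19.49 − 12.99 = 6.500 mol
mass = 6.500 × 210.90 = 1371 g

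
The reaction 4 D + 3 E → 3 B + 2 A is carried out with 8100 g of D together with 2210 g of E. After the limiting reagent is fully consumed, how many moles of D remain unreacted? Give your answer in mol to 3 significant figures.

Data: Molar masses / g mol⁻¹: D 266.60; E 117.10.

5.22 mol

n(D) = 8100 / 266.60 = 30.38 mol
n(E) = 2210 / 117.10 = 18.87 mol
n/ν → D: 7.595, E: 6.290; E is limiting.
D consumed = (4/3) × 18.87 = 25.16 mol
D remaining = 30.38 − 25.16 = 5.220 mol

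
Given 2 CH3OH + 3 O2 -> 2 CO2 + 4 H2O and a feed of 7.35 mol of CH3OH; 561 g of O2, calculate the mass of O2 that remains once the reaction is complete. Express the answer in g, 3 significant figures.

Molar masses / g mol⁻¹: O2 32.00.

n(CH3OH) = 7.350 mol
n(O2) = 561.0 / 32.00 = 17.53 mol
n/ν for CH3OH = 7.350/2 = 3.675
n/ν for O2 = 17.53/3 = 5.843
Smallest n/ν is CH3OH → limiting reagent.
O2 consumed = (3/2) × 7.350 = 11.03 mol
O2 remaining = 17.53 − 11.03 = 6.500 mol
mass = 6.500 × 32.00 = 208.0 g

208 g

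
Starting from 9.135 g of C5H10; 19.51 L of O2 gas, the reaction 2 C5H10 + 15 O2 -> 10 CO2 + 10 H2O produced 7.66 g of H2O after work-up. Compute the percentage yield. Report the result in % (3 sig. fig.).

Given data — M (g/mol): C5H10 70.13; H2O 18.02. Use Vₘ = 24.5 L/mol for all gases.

n(C5H10) = 9.135 / 70.13 = 0.1303 mol
n(O2) = 19.51 / 24.5 = 0.7963 mol
n/ν → C5H10: 0.06515, O2: 0.05309; O2 is limiting.
theoretical n(H2O) = (10/15) × 0.7963 = 0.5309 mol → 9.567 g
% yield = 7.66 / 9.567 × 100 = 80.07 %

80.1 %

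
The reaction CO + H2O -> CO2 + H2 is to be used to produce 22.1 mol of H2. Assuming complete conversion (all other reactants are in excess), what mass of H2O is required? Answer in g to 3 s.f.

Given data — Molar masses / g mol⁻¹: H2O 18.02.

398 g

n(H2) = 22.10 mol
n(H2O) = (1/1) × 22.10 = 22.10 mol
mass = 22.10 × 18.02 = 398.2 g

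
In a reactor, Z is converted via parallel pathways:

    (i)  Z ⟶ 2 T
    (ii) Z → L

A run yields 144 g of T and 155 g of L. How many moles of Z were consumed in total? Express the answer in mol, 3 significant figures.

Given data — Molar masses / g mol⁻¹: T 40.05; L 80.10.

n(T) = 144 / 40.05 = 3.596 mol
n(L) = 155 / 80.10 = 1.935 mol
n(Z) via (i) = (1/2)×3.596 = 1.798 mol
n(Z) via (ii) = (1/1)×1.935 = 1.935 mol
total n(Z) = 1.798 + 1.935 = 3.733 mol

3.73 mol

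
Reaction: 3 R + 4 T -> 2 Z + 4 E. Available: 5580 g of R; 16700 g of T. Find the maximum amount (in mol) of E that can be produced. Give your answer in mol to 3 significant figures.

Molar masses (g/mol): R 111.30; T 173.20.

n(R) = 5580 / 111.30 = 50.13 mol
n(T) = 16700 / 173.20 = 96.42 mol
n/ν for R = 50.13/3 = 16.71
n/ν for T = 96.42/4 = 24.11
Smallest n/ν is R → limiting reagent.
n(E) = (4/3) × 50.13 = 66.84 mol

66.8 mol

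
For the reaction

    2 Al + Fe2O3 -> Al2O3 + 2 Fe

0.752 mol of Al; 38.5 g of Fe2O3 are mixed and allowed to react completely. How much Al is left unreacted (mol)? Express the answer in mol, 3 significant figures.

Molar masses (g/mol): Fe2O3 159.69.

0.270 mol

n(Al) = 0.7520 mol
n(Fe2O3) = 38.50 / 159.69 = 0.2411 mol
n/ν for Al = 0.7520/2 = 0.3760
n/ν for Fe2O3 = 0.2411/1 = 0.2411
Smallest n/ν is Fe2O3 → limiting reagent.
Al consumed = (2/1) × 0.2411 = 0.4822 mol
Al remaining = 0.7520 − 0.4822 = 0.2698 mol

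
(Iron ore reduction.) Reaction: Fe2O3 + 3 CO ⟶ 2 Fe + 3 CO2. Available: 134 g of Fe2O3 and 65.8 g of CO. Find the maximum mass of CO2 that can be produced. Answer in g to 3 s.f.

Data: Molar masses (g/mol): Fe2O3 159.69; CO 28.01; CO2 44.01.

103 g

n(Fe2O3) = 134.0 / 159.69 = 0.8391 mol
n(CO) = 65.80 / 28.01 = 2.349 mol
n/ν for Fe2O3 = 0.8391/1 = 0.8391
n/ν for CO = 2.349/3 = 0.7830
Smallest n/ν is CO → limiting reagent.
n(CO2) = (3/3) × 2.349 = 2.349 mol
mass = 2.349 × 44.01 = 103.4 g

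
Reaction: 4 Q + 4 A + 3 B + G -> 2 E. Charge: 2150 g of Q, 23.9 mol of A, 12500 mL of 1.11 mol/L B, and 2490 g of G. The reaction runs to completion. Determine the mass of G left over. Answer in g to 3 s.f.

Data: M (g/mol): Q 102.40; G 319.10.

n(Q) = 2150 / 102.40 = 21.00 mol
n(A) = 23.90 mol
n(B) = 1.11 × 12500/1000 = 13.88 mol
n(G) = 2490 / 319.10 = 7.803 mol
n/ν for Q = 21.00/4 = 5.250
n/ν for A = 23.90/4 = 5.975
n/ν for B = 13.88/3 = 4.627
n/ν for G = 7.803/1 = 7.803
Smallest n/ν is B → limiting reagent.
G consumed = (1/3) × 13.88 = 4.627 mol
G remaining = 7.803 − 4.627 = 3.176 mol
mass = 3.176 × 319.10 = 1013 g

1010 g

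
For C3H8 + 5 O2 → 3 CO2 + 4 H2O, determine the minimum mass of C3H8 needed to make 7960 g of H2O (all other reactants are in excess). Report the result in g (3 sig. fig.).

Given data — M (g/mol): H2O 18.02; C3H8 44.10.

n(H2O) = 7960 / 18.02 = 441.7 mol
n(C3H8) = (1/4) × 441.7 = 110.4 mol
mass = 110.4 × 44.10 = 4869 g

4870 g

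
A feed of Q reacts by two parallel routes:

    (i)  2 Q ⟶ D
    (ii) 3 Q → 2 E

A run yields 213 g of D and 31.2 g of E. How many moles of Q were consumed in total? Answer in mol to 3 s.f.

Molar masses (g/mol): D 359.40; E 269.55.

1.36 mol

n(D) = 213 / 359.40 = 0.5927 mol
n(E) = 31.2 / 269.55 = 0.1157 mol
n(Q) via (i) = (2/1)×0.5927 = 1.185 mol
n(Q) via (ii) = (3/2)×0.1157 = 0.1736 mol
total n(Q) = 1.185 + 0.1736 = 1.359 mol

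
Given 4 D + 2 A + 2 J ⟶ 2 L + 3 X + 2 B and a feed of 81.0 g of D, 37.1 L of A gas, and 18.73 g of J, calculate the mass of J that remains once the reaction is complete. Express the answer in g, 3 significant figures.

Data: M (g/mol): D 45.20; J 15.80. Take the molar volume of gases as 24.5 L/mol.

n(D) = 81.00 / 45.20 = 1.792 mol
n(A) = 37.10 / 24.5 = 1.514 mol
n(J) = 18.73 / 15.80 = 1.185 mol
n/ν for D = 1.792/4 = 0.4480
n/ν for A = 1.514/2 = 0.7570
n/ν for J = 1.185/2 = 0.5925
Smallest n/ν is D → limiting reagent.
J consumed = (2/4) × 1.792 = 0.8960 mol
J remaining = 1.185 − 0.8960 = 0.2890 mol
mass = 0.2890 × 15.80 = 4.566 g

4.57 g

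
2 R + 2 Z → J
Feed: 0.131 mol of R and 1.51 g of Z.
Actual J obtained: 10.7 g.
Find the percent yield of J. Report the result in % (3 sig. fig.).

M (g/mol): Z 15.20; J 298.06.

72.3 %

n(R) = 0.1310 mol
n(Z) = 1.510 / 15.20 = 0.09934 mol
n/ν for R = 0.1310/2 = 0.06550
n/ν for Z = 0.09934/2 = 0.04967
Smallest n/ν is Z → limiting reagent.
theoretical n(J) = (1/2) × 0.09934 = 0.04967 mol → 14.80 g
% yield = 10.7 / 14.80 × 100 = 72.30 %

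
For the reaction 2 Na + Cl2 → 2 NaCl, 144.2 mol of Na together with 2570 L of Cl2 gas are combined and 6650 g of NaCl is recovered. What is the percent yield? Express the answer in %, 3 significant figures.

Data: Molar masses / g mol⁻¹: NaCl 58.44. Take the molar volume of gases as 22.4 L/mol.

n(Na) = 144.2 mol
n(Cl2) = 2570 / 22.4 = 114.7 mol
n/ν for Na = 144.2/2 = 72.10
n/ν for Cl2 = 114.7/1 = 114.7
Smallest n/ν is Na → limiting reagent.
theoretical n(NaCl) = (2/2) × 144.2 = 144.2 mol → 8427 g
% yield = 6650 / 8427 × 100 = 78.91 %

78.9 %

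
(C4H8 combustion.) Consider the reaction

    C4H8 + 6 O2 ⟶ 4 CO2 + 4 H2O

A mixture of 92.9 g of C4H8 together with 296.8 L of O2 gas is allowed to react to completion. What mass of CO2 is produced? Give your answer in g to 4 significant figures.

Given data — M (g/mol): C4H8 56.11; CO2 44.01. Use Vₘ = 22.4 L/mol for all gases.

n(C4H8) = 92.90 / 56.11 = 1.656 mol
n(O2) = 296.8 / 22.4 = 13.25 mol
n/ν for C4H8 = 1.656/1 = 1.656
n/ν for O2 = 13.25/6 = 2.208
Smallest n/ν is C4H8 → limiting reagent.
n(CO2) = (4/1) × 1.656 = 6.624 mol
mass = 6.624 × 44.01 = 291.5 g

291.5 g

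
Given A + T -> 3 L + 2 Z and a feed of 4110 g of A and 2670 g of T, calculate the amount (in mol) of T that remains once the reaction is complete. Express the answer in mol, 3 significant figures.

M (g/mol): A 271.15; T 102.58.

10.9 mol

n(A) = 4110 / 271.15 = 15.16 mol
n(T) = 2670 / 102.58 = 26.03 mol
n/ν for A = 15.16/1 = 15.16
n/ν for T = 26.03/1 = 26.03
Smallest n/ν is A → limiting reagent.
T consumed = (1/1) × 15.16 = 15.16 mol
T remaining = 26.03 − 15.16 = 10.87 mol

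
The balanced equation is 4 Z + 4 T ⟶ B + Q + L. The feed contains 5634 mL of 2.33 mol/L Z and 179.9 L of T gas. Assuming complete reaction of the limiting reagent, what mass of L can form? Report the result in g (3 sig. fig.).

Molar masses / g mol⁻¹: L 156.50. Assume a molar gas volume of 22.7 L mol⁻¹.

310 g

n(Z) = 2.33 × 5634/1000 = 13.13 mol
n(T) = 179.9 / 22.7 = 7.925 mol
n/ν for Z = 13.13/4 = 3.283
n/ν for T = 7.925/4 = 1.981
Smallest n/ν is T → limiting reagent.
n(L) = (1/4) × 7.925 = 1.981 mol
mass = 1.981 × 156.50 = 310.0 g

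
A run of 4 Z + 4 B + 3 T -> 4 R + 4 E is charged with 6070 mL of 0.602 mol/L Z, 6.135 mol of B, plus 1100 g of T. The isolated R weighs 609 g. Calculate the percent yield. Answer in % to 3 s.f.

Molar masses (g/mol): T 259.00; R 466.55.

35.7 %

n(Z) = 0.602 × 6070/1000 = 3.654 mol
n(B) = 6.135 mol
n(T) = 1100 / 259.00 = 4.247 mol
n/ν for Z = 3.654/4 = 0.9135
n/ν for B = 6.135/4 = 1.534
n/ν for T = 4.247/3 = 1.416
Smallest n/ν is Z → limiting reagent.
theoretical n(R) = (4/4) × 3.654 = 3.654 mol → 1705 g
% yield = 609 / 1705 × 100 = 35.72 %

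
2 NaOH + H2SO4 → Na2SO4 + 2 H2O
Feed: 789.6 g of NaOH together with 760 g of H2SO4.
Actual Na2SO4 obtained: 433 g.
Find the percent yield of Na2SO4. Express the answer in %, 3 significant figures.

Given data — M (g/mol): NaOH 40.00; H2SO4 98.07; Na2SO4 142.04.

39.3 %

n(NaOH) = 789.6 / 40.00 = 19.74 mol
n(H2SO4) = 760.0 / 98.07 = 7.750 mol
n/ν for NaOH = 19.74/2 = 9.870
n/ν for H2SO4 = 7.750/1 = 7.750
Smallest n/ν is H2SO4 → limiting reagent.
theoretical n(Na2SO4) = (1/1) × 7.750 = 7.750 mol → 1101 g
% yield = 433 / 1101 × 100 = 39.33 %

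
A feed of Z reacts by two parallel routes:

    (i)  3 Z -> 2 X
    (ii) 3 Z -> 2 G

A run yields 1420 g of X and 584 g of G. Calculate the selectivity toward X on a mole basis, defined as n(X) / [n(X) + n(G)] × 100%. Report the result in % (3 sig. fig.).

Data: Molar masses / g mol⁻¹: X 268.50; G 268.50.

n(X) = 1420 / 268.50 = 5.289 mol
n(G) = 584 / 268.50 = 2.175 mol
selectivity = 5.289/(5.289+2.175) × 100 = 70.86 %

70.9 %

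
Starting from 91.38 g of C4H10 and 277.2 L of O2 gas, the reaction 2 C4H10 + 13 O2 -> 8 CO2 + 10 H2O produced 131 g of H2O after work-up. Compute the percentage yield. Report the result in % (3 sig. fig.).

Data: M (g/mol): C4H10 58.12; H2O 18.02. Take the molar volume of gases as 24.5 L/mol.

n(C4H10) = 91.38 / 58.12 = 1.572 mol
n(O2) = 277.2 / 24.5 = 11.31 mol
n/ν for C4H10 = 1.572/2 = 0.7860
n/ν for O2 = 11.31/13 = 0.8700
Smallest n/ν is C4H10 → limiting reagent.
theoretical n(H2O) = (10/2) × 1.572 = 7.860 mol → 141.6 g
% yield = 131 / 141.6 × 100 = 92.51 %

92.5 %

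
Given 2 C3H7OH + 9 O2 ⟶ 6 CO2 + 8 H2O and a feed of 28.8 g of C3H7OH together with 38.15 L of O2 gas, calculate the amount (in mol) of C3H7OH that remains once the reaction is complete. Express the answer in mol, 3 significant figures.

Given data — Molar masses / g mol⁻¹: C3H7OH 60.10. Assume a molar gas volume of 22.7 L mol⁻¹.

n(C3H7OH) = 28.80 / 60.10 = 0.4792 mol
n(O2) = 38.15 / 22.7 = 1.681 mol
n/ν for C3H7OH = 0.4792/2 = 0.2396
n/ν for O2 = 1.681/9 = 0.1868
Smallest n/ν is O2 → limiting reagent.
C3H7OH consumed = (2/9) × 1.681 = 0.3736 mol
C3H7OH remaining = 0.4792 − 0.3736 = 0.1056 mol

0.106 mol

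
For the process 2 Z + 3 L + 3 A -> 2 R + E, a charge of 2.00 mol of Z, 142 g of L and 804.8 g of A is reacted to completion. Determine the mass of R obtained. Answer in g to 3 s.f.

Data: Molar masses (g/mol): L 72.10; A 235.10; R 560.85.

736 g

n(Z) = 2.000 mol
n(L) = 142.0 / 72.10 = 1.969 mol
n(A) = 804.8 / 235.10 = 3.423 mol
n/ν for Z = 2.000/2 = 1.000
n/ν for L = 1.969/3 = 0.6563
n/ν for A = 3.423/3 = 1.141
Smallest n/ν is L → limiting reagent.
n(R) = (2/3) × 1.969 = 1.313 mol
mass = 1.313 × 560.85 = 736.4 g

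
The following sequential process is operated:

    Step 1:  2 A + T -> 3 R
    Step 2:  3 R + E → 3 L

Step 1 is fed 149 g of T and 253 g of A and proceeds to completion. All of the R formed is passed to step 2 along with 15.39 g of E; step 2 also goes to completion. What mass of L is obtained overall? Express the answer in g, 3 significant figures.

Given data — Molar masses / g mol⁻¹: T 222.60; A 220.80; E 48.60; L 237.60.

226 g

Step 1:
n(T) = 149.0 / 222.60 = 0.6694 mol
n(A) = 253.0 / 220.80 = 1.146 mol
n/ν → T: 0.6694, A: 0.5730; A is limiting.
n(R) produced = (3/2) × 1.146 = 1.719 mol
Step 2:
n(R) available = 1.719 mol
n(E) = 15.39 / 48.60 = 0.3167 mol
n/ν → R: 0.5730, E: 0.3167; E is limiting.
n(L) = (3/1) × 0.3167 = 0.9501 mol
mass = 0.9501 × 237.60 = 225.7 g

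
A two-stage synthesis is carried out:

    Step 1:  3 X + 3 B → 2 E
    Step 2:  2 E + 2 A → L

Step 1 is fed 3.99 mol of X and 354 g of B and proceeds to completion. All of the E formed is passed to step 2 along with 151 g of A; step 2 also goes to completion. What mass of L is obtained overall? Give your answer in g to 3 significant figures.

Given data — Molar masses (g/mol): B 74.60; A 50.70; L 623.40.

829 g

Step 1:
n(X) = 3.990 mol
n(B) = 354.0 / 74.60 = 4.745 mol
n/ν for X = 3.990/3 = 1.330
n/ν for B = 4.745/3 = 1.582
Smallest n/ν is X → limiting reagent.
n(E) produced = (2/3) × 3.990 = 2.660 mol
Step 2:
n(E) available = 2.660 mol
n(A) = 151.0 / 50.70 = 2.978 mol
n/ν for E = 2.660/2 = 1.330
n/ν for A = 2.978/2 = 1.489
Smallest n/ν is E → limiting reagent.
n(L) = (1/2) × 2.660 = 1.330 mol
mass = 1.330 × 623.40 = 829.1 g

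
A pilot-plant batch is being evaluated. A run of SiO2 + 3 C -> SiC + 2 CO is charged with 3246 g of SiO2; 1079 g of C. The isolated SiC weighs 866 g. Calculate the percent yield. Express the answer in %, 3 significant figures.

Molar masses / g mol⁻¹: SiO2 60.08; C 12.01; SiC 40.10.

n(SiO2) = 3246 / 60.08 = 54.03 mol
n(C) = 1079 / 12.01 = 89.84 mol
n/ν for SiO2 = 54.03/1 = 54.03
n/ν for C = 89.84/3 = 29.95
Smallest n/ν is C → limiting reagent.
theoretical n(SiC) = (1/3) × 89.84 = 29.95 mol → 1201 g
% yield = 866 / 1201 × 100 = 72.11 %

72.1 %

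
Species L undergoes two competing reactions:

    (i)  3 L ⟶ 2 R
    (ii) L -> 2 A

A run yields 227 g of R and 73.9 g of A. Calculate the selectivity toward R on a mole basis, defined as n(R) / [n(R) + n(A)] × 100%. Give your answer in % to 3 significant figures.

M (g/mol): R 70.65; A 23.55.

n(R) = 227 / 70.65 = 3.213 mol
n(A) = 73.9 / 23.55 = 3.138 mol
selectivity = 3.213/(3.213+3.138) × 100 = 50.59 %

50.6 %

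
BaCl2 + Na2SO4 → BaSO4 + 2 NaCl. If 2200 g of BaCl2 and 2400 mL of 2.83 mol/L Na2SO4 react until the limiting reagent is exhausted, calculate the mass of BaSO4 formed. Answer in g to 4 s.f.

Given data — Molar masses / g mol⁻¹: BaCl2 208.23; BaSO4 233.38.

1585 g

n(BaCl2) = 2200 / 208.23 = 10.57 mol
n(Na2SO4) = 2.83 × 2400/1000 = 6.792 mol
n/ν → BaCl2: 10.57, Na2SO4: 6.792; Na2SO4 is limiting.
n(BaSO4) = (1/1) × 6.792 = 6.792 mol
mass = 6.792 × 233.38 = 1585 g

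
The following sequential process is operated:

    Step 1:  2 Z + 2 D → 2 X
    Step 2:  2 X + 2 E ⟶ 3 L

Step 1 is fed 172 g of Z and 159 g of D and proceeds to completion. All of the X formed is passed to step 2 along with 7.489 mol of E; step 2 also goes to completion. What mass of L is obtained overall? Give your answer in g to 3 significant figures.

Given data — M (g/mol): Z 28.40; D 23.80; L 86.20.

783 g

Step 1:
n(Z) = 172.0 / 28.40 = 6.056 mol
n(D) = 159.0 / 23.80 = 6.681 mol
n/ν for Z = 6.056/2 = 3.028
n/ν for D = 6.681/2 = 3.341
Smallest n/ν is Z → limiting reagent.
n(X) produced = (2/2) × 6.056 = 6.056 mol
Step 2:
n(X) available = 6.056 mol
n(E) = 7.489 mol
n/ν for X = 6.056/2 = 3.028
n/ν for E = 7.489/2 = 3.745
Smallest n/ν is X → limiting reagent.
n(L) = (3/2) × 6.056 = 9.084 mol
mass = 9.084 × 86.20 = 783.0 g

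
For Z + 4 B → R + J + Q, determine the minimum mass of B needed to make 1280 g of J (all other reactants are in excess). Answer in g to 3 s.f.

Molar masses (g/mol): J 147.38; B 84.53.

2940 g

n(J) = 1280 / 147.38 = 8.685 mol
n(B) = (4/1) × 8.685 = 34.74 mol
mass = 34.74 × 84.53 = 2937 g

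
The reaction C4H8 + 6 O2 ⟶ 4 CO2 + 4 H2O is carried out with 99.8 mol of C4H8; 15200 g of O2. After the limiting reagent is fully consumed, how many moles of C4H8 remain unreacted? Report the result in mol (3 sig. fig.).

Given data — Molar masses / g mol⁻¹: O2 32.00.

n(C4H8) = 99.80 mol
n(O2) = 15200 / 32.00 = 475.0 mol
n/ν → C4H8: 99.80, O2: 79.17; O2 is limiting.
C4H8 consumed = (1/6) × 475.0 = 79.17 mol
C4H8 remaining = 99.80 − 79.17 = 20.63 mol

20.6 mol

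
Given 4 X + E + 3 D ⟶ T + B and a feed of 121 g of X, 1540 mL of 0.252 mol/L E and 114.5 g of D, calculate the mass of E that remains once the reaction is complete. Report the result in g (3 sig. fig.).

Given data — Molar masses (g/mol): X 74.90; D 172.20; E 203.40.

n(X) = 121.0 / 74.90 = 1.615 mol
n(E) = 0.252 × 1540/1000 = 0.3881 mol
n(D) = 114.5 / 172.20 = 0.6649 mol
n/ν for X = 1.615/4 = 0.4038
n/ν for E = 0.3881/1 = 0.3881
n/ν for D = 0.6649/3 = 0.2216
Smallest n/ν is D → limiting reagent.
E consumed = (1/3) × 0.6649 = 0.2216 mol
E remaining = 0.3881 − 0.2216 = 0.1665 mol
mass = 0.1665 × 203.40 = 33.87 g

33.9 g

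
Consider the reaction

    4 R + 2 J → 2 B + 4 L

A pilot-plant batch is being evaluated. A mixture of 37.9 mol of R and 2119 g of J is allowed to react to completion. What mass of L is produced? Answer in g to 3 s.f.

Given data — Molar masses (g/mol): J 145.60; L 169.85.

n(R) = 37.90 mol
n(J) = 2119 / 145.60 = 14.55 mol
n/ν for R = 37.90/4 = 9.475
n/ν for J = 14.55/2 = 7.275
Smallest n/ν is J → limiting reagent.
n(L) = (4/2) × 14.55 = 29.10 mol
mass = 29.10 × 169.85 = 4943 g

4940 g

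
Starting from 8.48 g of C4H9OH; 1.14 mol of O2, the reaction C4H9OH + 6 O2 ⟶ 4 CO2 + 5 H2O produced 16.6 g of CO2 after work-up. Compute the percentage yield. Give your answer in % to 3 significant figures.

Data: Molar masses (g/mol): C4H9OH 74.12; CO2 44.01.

n(C4H9OH) = 8.480 / 74.12 = 0.1144 mol
n(O2) = 1.140 mol
n/ν for C4H9OH = 0.1144/1 = 0.1144
n/ν for O2 = 1.140/6 = 0.1900
Smallest n/ν is C4H9OH → limiting reagent.
theoretical n(CO2) = (4/1) × 0.1144 = 0.4576 mol → 20.14 g
% yield = 16.6 / 20.14 × 100 = 82.42 %

82.4 %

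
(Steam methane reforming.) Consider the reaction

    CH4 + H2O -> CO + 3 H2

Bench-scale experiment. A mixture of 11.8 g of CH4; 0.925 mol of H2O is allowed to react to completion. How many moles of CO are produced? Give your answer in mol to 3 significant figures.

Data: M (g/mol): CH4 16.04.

0.736 mol

n(CH4) = 11.80 / 16.04 = 0.7357 mol
n(H2O) = 0.9250 mol
n/ν for CH4 = 0.7357/1 = 0.7357
n/ν for H2O = 0.9250/1 = 0.9250
Smallest n/ν is CH4 → limiting reagent.
n(CO) = (1/1) × 0.7357 = 0.7357 mol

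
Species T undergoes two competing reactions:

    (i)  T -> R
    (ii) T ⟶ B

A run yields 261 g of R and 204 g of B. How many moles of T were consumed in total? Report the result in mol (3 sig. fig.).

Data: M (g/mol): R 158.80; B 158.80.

2.93 mol

n(R) = 261 / 158.80 = 1.644 mol
n(B) = 204 / 158.80 = 1.285 mol
n(T) via (i) = (1/1)×1.644 = 1.644 mol
n(T) via (ii) = (1/1)×1.285 = 1.285 mol
total n(T) = 1.644 + 1.285 = 2.929 mol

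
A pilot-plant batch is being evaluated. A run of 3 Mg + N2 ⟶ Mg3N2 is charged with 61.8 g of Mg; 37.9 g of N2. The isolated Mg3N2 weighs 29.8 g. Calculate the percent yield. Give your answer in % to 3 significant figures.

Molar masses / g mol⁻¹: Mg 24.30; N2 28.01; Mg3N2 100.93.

34.8 %

n(Mg) = 61.80 / 24.30 = 2.543 mol
n(N2) = 37.90 / 28.01 = 1.353 mol
n/ν for Mg = 2.543/3 = 0.8477
n/ν for N2 = 1.353/1 = 1.353
Smallest n/ν is Mg → limiting reagent.
theoretical n(Mg3N2) = (1/3) × 2.543 = 0.8477 mol → 85.56 g
% yield = 29.8 / 85.56 × 100 = 34.83 %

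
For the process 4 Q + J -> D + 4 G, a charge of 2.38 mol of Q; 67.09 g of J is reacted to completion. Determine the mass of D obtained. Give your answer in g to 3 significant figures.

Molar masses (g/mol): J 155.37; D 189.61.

81.9 g

n(Q) = 2.380 mol
n(J) = 67.09 / 155.37 = 0.4318 mol
n/ν for Q = 2.380/4 = 0.5950
n/ν for J = 0.4318/1 = 0.4318
Smallest n/ν is J → limiting reagent.
n(D) = (1/1) × 0.4318 = 0.4318 mol
mass = 0.4318 × 189.61 = 81.87 g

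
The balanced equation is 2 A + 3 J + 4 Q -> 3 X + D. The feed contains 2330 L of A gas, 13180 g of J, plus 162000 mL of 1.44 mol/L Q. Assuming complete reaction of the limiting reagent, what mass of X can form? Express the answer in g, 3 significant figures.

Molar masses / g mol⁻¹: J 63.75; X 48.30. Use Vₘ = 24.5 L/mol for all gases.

6890 g

n(A) = 2330 / 24.5 = 95.10 mol
n(J) = 13180 / 63.75 = 206.7 mol
n(Q) = 1.44 × 162000/1000 = 233.3 mol
n/ν → A: 47.55, J: 68.90, Q: 58.33; A is limiting.
n(X) = (3/2) × 95.10 = 142.7 mol
mass = 142.7 × 48.30 = 6892 g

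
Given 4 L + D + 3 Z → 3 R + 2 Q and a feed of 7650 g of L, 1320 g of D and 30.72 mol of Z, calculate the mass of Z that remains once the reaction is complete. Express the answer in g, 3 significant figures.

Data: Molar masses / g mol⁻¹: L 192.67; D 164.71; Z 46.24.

309 g

n(L) = 7650 / 192.67 = 39.71 mol
n(D) = 1320 / 164.71 = 8.014 mol
n(Z) = 30.72 mol
n/ν for L = 39.71/4 = 9.928
n/ν for D = 8.014/1 = 8.014
n/ν for Z = 30.72/3 = 10.24
Smallest n/ν is D → limiting reagent.
Z consumed = (3/1) × 8.014 = 24.04 mol
Z remaining = 30.72 − 24.04 = 6.680 mol
mass = 6.680 × 46.24 = 308.9 g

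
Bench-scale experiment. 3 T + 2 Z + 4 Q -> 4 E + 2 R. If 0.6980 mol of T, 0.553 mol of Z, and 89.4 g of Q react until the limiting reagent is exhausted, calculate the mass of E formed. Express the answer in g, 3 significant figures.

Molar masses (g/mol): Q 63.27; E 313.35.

n(T) = 0.6980 mol
n(Z) = 0.5530 mol
n(Q) = 89.40 / 63.27 = 1.413 mol
n/ν → T: 0.2327, Z: 0.2765, Q: 0.3533; T is limiting.
n(E) = (4/3) × 0.6980 = 0.9307 mol
mass = 0.9307 × 313.35 = 291.6 g

292 g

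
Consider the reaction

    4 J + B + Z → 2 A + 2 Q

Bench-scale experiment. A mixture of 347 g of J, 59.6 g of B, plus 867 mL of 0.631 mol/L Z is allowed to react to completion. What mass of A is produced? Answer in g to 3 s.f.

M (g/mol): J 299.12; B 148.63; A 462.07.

268 g

n(J) = 347.0 / 299.12 = 1.160 mol
n(B) = 59.60 / 148.63 = 0.4010 mol
n(Z) = 0.631 × 867.0/1000 = 0.5471 mol
n/ν for J = 1.160/4 = 0.2900
n/ν for B = 0.4010/1 = 0.4010
n/ν for Z = 0.5471/1 = 0.5471
Smallest n/ν is J → limiting reagent.
n(A) = (2/4) × 1.160 = 0.5800 mol
mass = 0.5800 × 462.07 = 268.0 g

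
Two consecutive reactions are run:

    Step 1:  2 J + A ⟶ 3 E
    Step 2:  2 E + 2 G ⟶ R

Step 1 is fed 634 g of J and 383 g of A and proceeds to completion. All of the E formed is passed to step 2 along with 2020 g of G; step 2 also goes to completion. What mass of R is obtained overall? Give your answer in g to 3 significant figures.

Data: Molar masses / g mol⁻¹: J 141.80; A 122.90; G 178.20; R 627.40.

2100 g

Step 1:
n(J) = 634.0 / 141.80 = 4.471 mol
n(A) = 383.0 / 122.90 = 3.116 mol
n/ν for J = 4.471/2 = 2.236
n/ν for A = 3.116/1 = 3.116
Smallest n/ν is J → limiting reagent.
n(E) produced = (3/2) × 4.471 = 6.707 mol
Step 2:
n(E) available = 6.707 mol
n(G) = 2020 / 178.20 = 11.34 mol
n/ν for E = 6.707/2 = 3.354
n/ν for G = 11.34/2 = 5.670
Smallest n/ν is E → limiting reagent.
n(R) = (1/2) × 6.707 = 3.354 mol
mass = 3.354 × 627.40 = 2104 g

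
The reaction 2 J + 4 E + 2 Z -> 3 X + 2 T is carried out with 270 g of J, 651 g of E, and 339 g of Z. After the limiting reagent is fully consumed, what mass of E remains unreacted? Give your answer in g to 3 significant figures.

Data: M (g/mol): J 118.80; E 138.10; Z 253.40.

n(J) = 270.0 / 118.80 = 2.273 mol
n(E) = 651.0 / 138.10 = 4.714 mol
n(Z) = 339.0 / 253.40 = 1.338 mol
n/ν → J: 1.137, E: 1.179, Z: 0.6690; Z is limiting.
E consumed = (4/2) × 1.338 = 2.676 mol
E remaining = 4.714 − 2.676 = 2.038 mol
mass = 2.038 × 138.10 = 281.4 g

281 g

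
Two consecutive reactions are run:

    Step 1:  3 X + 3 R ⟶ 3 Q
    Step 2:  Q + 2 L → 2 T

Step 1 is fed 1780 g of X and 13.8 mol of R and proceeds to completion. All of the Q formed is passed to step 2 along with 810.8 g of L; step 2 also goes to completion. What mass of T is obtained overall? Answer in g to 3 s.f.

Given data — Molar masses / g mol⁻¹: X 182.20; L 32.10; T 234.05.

4570 g

Step 1:
n(X) = 1780 / 182.20 = 9.769 mol
n(R) = 13.80 mol
n/ν for X = 9.769/3 = 3.256
n/ν for R = 13.80/3 = 4.600
Smallest n/ν is X → limiting reagent.
n(Q) produced = (3/3) × 9.769 = 9.769 mol
Step 2:
n(Q) available = 9.769 mol
n(L) = 810.8 / 32.10 = 25.26 mol
n/ν for Q = 9.769/1 = 9.769
n/ν for L = 25.26/2 = 12.63
Smallest n/ν is Q → limiting reagent.
n(T) = (2/1) × 9.769 = 19.54 mol
mass = 19.54 × 234.05 = 4573 g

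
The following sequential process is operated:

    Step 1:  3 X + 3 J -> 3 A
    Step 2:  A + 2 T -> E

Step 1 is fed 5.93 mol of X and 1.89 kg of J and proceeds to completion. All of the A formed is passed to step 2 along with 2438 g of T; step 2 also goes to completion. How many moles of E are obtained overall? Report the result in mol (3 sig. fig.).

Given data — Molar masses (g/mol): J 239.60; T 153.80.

5.93 mol

Step 1:
n(X) = 5.930 mol
n(J) = 1.890×1000 / 239.60 = 7.888 mol
n/ν → X: 1.977, J: 2.629; X is limiting.
n(A) produced = (3/3) × 5.930 = 5.930 mol
Step 2:
n(A) available = 5.930 mol
n(T) = 2438 / 153.80 = 15.85 mol
n/ν → A: 5.930, T: 7.925; A is limiting.
n(E) = (1/1) × 5.930 = 5.930 mol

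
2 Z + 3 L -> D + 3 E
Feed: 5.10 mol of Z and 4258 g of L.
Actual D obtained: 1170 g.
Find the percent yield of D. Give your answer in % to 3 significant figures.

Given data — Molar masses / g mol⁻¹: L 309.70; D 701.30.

65.4 %

n(Z) = 5.100 mol
n(L) = 4258 / 309.70 = 13.75 mol
n/ν → Z: 2.550, L: 4.583; Z is limiting.
theoretical n(D) = (1/2) × 5.100 = 2.550 mol → 1788 g
% yield = 1170 / 1788 × 100 = 65.44 %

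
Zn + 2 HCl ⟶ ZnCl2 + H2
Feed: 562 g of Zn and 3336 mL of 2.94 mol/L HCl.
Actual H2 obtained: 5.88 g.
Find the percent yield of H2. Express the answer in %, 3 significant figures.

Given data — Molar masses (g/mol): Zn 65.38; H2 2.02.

59.4 %

n(Zn) = 562.0 / 65.38 = 8.596 mol
n(HCl) = 2.94 × 3336/1000 = 9.808 mol
n/ν → Zn: 8.596, HCl: 4.904; HCl is limiting.
theoretical n(H2) = (1/2) × 9.808 = 4.904 mol → 9.906 g
% yield = 5.88 / 9.906 × 100 = 59.36 %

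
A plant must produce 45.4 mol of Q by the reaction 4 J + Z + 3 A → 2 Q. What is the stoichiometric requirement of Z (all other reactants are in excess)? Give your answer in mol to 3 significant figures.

22.7 mol

n(Q) = 45.40 mol
n(Z) = (1/2) × 45.40 = 22.70 mol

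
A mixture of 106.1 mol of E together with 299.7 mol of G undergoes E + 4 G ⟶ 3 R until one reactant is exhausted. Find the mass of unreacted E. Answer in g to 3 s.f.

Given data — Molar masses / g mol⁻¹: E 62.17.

1940 g

n(E) = 106.1 mol
n(G) = 299.7 mol
n/ν → E: 106.1, G: 74.93; G is limiting.
E consumed = (1/4) × 299.7 = 74.93 mol
E remaining = 106.1 − 74.93 = 31.17 mol
mass = 31.17 × 62.17 = 1938 g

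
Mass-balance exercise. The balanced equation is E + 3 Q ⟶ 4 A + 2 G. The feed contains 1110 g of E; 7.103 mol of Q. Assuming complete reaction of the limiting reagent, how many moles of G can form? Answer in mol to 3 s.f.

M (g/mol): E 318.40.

4.74 mol

n(E) = 1110 / 318.40 = 3.486 mol
n(Q) = 7.103 mol
n/ν → E: 3.486, Q: 2.368; Q is limiting.
n(G) = (2/3) × 7.103 = 4.735 mol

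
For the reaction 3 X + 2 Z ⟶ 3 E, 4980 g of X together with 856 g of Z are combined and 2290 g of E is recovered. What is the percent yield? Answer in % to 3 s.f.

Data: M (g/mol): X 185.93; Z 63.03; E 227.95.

n(X) = 4980 / 185.93 = 26.78 mol
n(Z) = 856.0 / 63.03 = 13.58 mol
n/ν for X = 26.78/3 = 8.927
n/ν for Z = 13.58/2 = 6.790
Smallest n/ν is Z → limiting reagent.
theoretical n(E) = (3/2) × 13.58 = 20.37 mol → 4643 g
% yield = 2290 / 4643 × 100 = 49.32 %

49.3 %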